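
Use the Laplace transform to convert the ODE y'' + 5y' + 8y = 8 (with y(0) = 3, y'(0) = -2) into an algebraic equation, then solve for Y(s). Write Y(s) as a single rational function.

Apply the Laplace transform to the equation.
The derivative rules (L{y''} = s^2 Y - s·y(0) - y'(0) and L{y'} = sY - y(0), with y(0) = 3, y'(0) = -2) turn the left side into (s^2 + 5*s + 8)Y - (3*s + 13).
The right side is L{8} = 8/s.
So (s^2 + 5*s + 8)Y = 8/s + (3*s + 13).
Solve for Y(s) and write it as one ratio of polynomials.

Y(s) = (3*s^2 + 13*s + 8)/(s^3 + 5*s^2 + 8*s)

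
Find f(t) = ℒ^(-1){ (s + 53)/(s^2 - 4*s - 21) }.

f(t) = 6*exp(7*t) - 5*exp(-3*t)

Factor the denominator: s^2 - 4*s - 21 = (s - 7)*(s + 3).
Partial fraction decomposition gives [-5/(s + 3)] + [6/(s - 7)].
Invert each term: -5/(s + 3) ↔ -5e^(-3t); 6/(s - 7) ↔ 6e^(7t).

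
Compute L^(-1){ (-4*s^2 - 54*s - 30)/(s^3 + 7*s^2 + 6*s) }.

Factor the denominator: s^3 + 7*s^2 + 6*s = s*(s + 1)*(s + 6).
Partial fraction decomposition gives [-4/(s + 1)] + [-5/s] + [5/(s + 6)].
Invert each term: -4/(s + 1) ↔ -4e^(-t); -5/(s - 0) ↔ -5e^(0t); 5/(s + 6) ↔ 5e^(-6t).

-5 - 4*exp(-t) + 5*exp(-6*t)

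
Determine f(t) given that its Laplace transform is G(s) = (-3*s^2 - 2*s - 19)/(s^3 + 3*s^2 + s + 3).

Factor the denominator: s^3 + 3*s^2 + s + 3 = (s + 3)*(s^2 + 1).
Partial fraction decomposition gives [-4/(s + 3)] + [s/(s^2 + 1)] + [-5/(s^2 + 1)].
Invert each term: -4/(s + 3) ↔ -4e^(-3t); 1·s/(s^2 + 1) ↔ cos(t); -5·1/(s^2 + 1) ↔ -5sin(t).

f(t) = -5*sin(t) + cos(t) - 4*exp(-3*t)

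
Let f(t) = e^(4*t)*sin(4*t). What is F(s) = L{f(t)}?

F(s) = 4/((s - 4)^2 + 16)

L{sin(4t)} = 4/(s^2 + 16).
By the first shifting theorem, multiplying by e^(4t) replaces s with s - 4.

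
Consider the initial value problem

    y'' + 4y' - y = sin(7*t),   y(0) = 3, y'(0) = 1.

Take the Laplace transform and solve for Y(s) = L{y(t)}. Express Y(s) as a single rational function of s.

Y(s) = (3*s^3 + 13*s^2 + 147*s + 644)/(s^4 + 4*s^3 + 48*s^2 + 196*s - 49)

Take the Laplace transform of both sides.
Using L{y''} = s^2 Y - s·y(0) - y'(0) and L{y'} = sY - y(0), with y(0) = 3, y'(0) = 1, the left side becomes (s^2 + 4*s - 1)Y - (3*s + 13).
The right side is L{sin(7*t)} = 7/(s^2 + 49).
So (s^2 + 4*s - 1)Y = 7/(s^2 + 49) + (3*s + 13).
Solve for Y(s) and write it as one ratio of polynomials.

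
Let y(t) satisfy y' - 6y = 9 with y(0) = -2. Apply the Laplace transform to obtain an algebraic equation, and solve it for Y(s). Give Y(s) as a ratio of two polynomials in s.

Transform both sides with L{·}.
With L{y'} = sY - y(0) = sY - (-2): the LHS transforms to (s - 6)Y - (-2).
The right side is L{9} = 9/s.
So (s - 6)Y = 9/s + (-2).
Divide through and combine into a single rational function.

Y(s) = (-2*s + 9)/(s^2 - 6*s)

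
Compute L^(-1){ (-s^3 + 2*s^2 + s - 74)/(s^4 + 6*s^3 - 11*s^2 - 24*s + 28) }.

Factor the denominator: s^4 + 6*s^3 - 11*s^2 - 24*s + 28 = (s - 2)*(s - 1)*(s + 2)*(s + 7).
Partial fraction decomposition gives [3/(s - 1)] + [-1/(s + 7)] + [-2/(s - 2)] + [-1/(s + 2)].
Invert each term: 3/(s - 1) ↔ 3e^(t); -1/(s + 7) ↔ -e^(-7t); -2/(s - 2) ↔ -2e^(2t); -1/(s + 2) ↔ -e^(-2t).

-2*exp(2*t) + 3*exp(t) - exp(-2*t) - exp(-7*t)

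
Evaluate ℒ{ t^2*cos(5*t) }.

L{cos(5t)} = s/(s^2 + 25).
Then apply L{t^2·g(t)} = (-1)^2 d^2/ds^2[G(s)] with G(s) = s/(s^2 + 25):
differentiating 2 times and applying the sign gives 2*s*(s^2 - 75)/(s^2 + 25)^3.

2*s*(s^2 - 75)/(s^2 + 25)^3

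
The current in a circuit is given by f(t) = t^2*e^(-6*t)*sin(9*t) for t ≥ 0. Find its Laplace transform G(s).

L{sin(9t)} = 9/(s^2 + 81).
Multiplying by e^(-6t) shifts s → s + 6, so L{e^(-6*t)*sin(9*t)} = 9/((s + 6)^2 + 81).
Then apply L{t^2·g(t)} = (-1)^2 d^2/ds^2[H(s)] with H(s) = 9/((s + 6)^2 + 81):
differentiating 2 times and applying the sign gives 54*(s^2 + 12*s + 9)/(s^2 + 12*s + 117)^3.

G(s) = 54*(s^2 + 12*s + 9)/(s^2 + 12*s + 117)^3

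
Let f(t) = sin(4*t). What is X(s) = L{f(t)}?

X(s) = 4/(s^2 + 16)

L{sin(4t)} = 4/(s^2 + 16).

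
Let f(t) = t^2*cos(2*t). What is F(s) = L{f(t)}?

F(s) = 2*s*(s^2 - 12)/(s^2 + 4)^3

L{cos(2t)} = s/(s^2 + 4).
Then apply L{t^2·g(t)} = (-1)^2 d^2/ds^2[G(s)] with G(s) = s/(s^2 + 4):
differentiating 2 times and applying the sign gives 2*s*(s^2 - 12)/(s^2 + 4)^3.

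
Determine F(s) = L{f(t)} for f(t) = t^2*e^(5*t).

L{e^(5t)} = 1/(s - 5).
Then apply L{t^2·g(t)} = (-1)^2 d^2/ds^2[G(s)] with G(s) = 1/(s - 5):
differentiating 2 times and applying the sign gives 2/(s - 5)^3.

F(s) = 2/(s - 5)^3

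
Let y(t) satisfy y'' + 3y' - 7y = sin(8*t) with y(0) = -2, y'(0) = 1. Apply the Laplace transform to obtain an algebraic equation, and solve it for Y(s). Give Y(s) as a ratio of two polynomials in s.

Transform both sides with L{·}.
With L{y''} = s^2 Y - s·y(0) - y'(0) and L{y'} = sY - y(0), with y(0) = -2, y'(0) = 1: the LHS transforms to (s^2 + 3*s - 7)Y - (-2*s - 5).
The right side is L{sin(8*t)} = 8/(s^2 + 64).
So (s^2 + 3*s - 7)Y = 8/(s^2 + 64) + (-2*s - 5).
Isolate Y and clear denominators.

Y(s) = (-2*s^3 - 5*s^2 - 128*s - 312)/(s^4 + 3*s^3 + 57*s^2 + 192*s - 448)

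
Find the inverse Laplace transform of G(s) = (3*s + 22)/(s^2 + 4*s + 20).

Complete the square in the denominator: s^2 + 4*s + 20 = (s + 2)^2 + 4^2.
Split the numerator to match: 3*s + 22 = 3·(s + 2) + 4·4.
Invert each term: 3·(s + 2)/((s + 2)^2 + 16) ↔ 3e^(-2t)cos(4t); 4·4/((s + 2)^2 + 16) ↔ 4e^(-2t)sin(4t).

4*exp(-2*t)*sin(4*t) + 3*exp(-2*t)*cos(4*t)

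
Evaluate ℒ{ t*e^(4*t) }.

(s - 4)^(-2)

L{e^(4t)} = 1/(s - 4).
Then apply L{t·g(t)} = -d/ds[G(s)] with G(s) = 1/(s - 4):
differentiating 1 time and applying the sign gives (s - 4)^(-2).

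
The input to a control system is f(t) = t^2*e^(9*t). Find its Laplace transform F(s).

F(s) = 2/(s - 9)^3

L{e^(9t)} = 1/(s - 9).
Then apply L{t^2·g(t)} = (-1)^2 d^2/ds^2[G(s)] with G(s) = 1/(s - 9):
differentiating 2 times and applying the sign gives 2/(s - 9)^3.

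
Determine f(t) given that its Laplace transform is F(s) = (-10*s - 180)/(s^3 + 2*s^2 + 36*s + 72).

Factor the denominator: s^3 + 2*s^2 + 36*s + 72 = (s + 2)*(s^2 + 36).
Partial fraction decomposition gives [-4/(s + 2)] + [4*s/(s^2 + 36)] + [-18/(s^2 + 36)].
Invert each term: -4/(s + 2) ↔ -4e^(-2t); 4·s/(s^2 + 36) ↔ 4cos(6t); -3·6/(s^2 + 36) ↔ -3sin(6t).

f(t) = -3*sin(6*t) + 4*cos(6*t) - 4*exp(-2*t)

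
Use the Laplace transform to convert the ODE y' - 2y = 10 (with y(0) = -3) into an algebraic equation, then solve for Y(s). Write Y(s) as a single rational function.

Y(s) = (-3*s + 10)/(s^2 - 2*s)

Take the Laplace transform of both sides.
With L{y'} = sY - y(0) = sY - (-3): the LHS transforms to (s - 2)Y - (-3).
The right side is L{10} = 10/s.
So (s - 2)Y = 10/s + (-3).
Divide through and combine into a single rational function.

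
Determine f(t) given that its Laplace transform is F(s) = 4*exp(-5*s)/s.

The factor e^(-5s) signals a time shift by c = 5 (second shifting theorem).
L{4} = 4/s, so L^-1{4/s} = 4.
Hence the inverse is u(t - 5) times that function evaluated at t - 5.

f(t) = Heaviside(t - 5)*(4)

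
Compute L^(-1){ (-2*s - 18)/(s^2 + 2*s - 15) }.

Factor the denominator: s^2 + 2*s - 15 = (s - 3)*(s + 5).
Partial fraction decomposition gives [1/(s + 5)] + [-3/(s - 3)].
Invert each term: 1/(s + 5) ↔ e^(-5t); -3/(s - 3) ↔ -3e^(3t).

-3*exp(3*t) + exp(-5*t)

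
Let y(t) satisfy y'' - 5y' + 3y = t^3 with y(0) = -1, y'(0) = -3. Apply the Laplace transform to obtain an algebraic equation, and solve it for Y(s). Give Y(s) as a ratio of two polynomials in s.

Laplace-transform each side.
Using L{y''} = s^2 Y - s·y(0) - y'(0) and L{y'} = sY - y(0), with y(0) = -1, y'(0) = -3, the left side becomes (s^2 - 5*s + 3)Y - (-s + 2).
The right side is L{t^3} = 6/s^4.
So (s^2 - 5*s + 3)Y = 6/s^4 + (-s + 2).
Isolate Y and clear denominators.

Y(s) = (-s^5 + 2*s^4 + 6)/(s^6 - 5*s^5 + 3*s^4)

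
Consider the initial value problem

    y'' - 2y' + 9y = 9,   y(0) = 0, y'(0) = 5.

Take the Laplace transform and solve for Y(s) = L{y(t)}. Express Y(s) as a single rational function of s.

Take the Laplace transform of both sides.
Using L{y''} = s^2 Y - s·y(0) - y'(0) and L{y'} = sY - y(0), with y(0) = 0, y'(0) = 5, the left side becomes (s^2 - 2*s + 9)Y - (5).
The right side is L{9} = 9/s.
So (s^2 - 2*s + 9)Y = 9/s + (5).
Solve for Y(s) and write it as one ratio of polynomials.

Y(s) = (5*s + 9)/(s^3 - 2*s^2 + 9*s)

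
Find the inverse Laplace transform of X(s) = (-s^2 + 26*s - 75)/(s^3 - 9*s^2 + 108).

Factor the denominator: s^3 - 9*s^2 + 108 = (s - 6)^2*(s + 3).
Partial fraction decomposition gives [1/(s - 6)] + [5/(s - 6)^2] + [-2/(s + 3)].
Invert each term: 1/(s - 6) ↔ e^(6t); 5/(s - 6)^2 ↔ 5t·e^(6t); -2/(s + 3) ↔ -2e^(-3t).

5*t*exp(6*t) + exp(6*t) - 2*exp(-3*t)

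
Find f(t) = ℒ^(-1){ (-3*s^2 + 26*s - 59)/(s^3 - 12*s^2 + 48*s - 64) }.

Factor the denominator: s^3 - 12*s^2 + 48*s - 64 = (s - 4)^3.
Partial fraction decomposition gives [-3/(s - 4)] + [2/(s - 4)^2] + [-3/(s - 4)^3].
Invert each term: -3/(s - 4) ↔ -3e^(4t); 2/(s - 4)^2 ↔ 2t·e^(4t); -3/(s - 4)^3 ↔ (-3/2)t^2·e^(4t).

f(t) = -3*t^2*exp(4*t)/2 + 2*t*exp(4*t) - 3*exp(4*t)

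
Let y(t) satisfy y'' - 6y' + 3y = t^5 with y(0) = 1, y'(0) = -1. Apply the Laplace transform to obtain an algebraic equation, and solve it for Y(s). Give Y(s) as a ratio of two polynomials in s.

Y(s) = (s^7 - 7*s^6 + 120)/(s^8 - 6*s^7 + 3*s^6)

Apply the Laplace transform to the equation.
With L{y''} = s^2 Y - s·y(0) - y'(0) and L{y'} = sY - y(0), with y(0) = 1, y'(0) = -1: the LHS transforms to (s^2 - 6*s + 3)Y - (s - 7).
The right side is L{t^5} = 120/s^6.
So (s^2 - 6*s + 3)Y = 120/s^6 + (s - 7).
Isolate Y and clear denominators.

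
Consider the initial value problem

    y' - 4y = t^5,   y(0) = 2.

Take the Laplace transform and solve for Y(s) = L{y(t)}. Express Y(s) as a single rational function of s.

Laplace-transform each side.
The derivative rules (L{y'} = sY - y(0) = sY - 2) turn the left side into (s - 4)Y - (2).
The right side is L{t^5} = 120/s^6.
So (s - 4)Y = 120/s^6 + (2).
Isolate Y and clear denominators.

Y(s) = (2*s^6 + 120)/(s^7 - 4*s^6)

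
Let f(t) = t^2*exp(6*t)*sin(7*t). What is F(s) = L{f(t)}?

F(s) = 14*(3*s^2 - 36*s + 59)/(s^2 - 12*s + 85)^3

L{sin(7t)} = 7/(s^2 + 49).
Multiplying by e^(6t) shifts s → s - 6, so L{exp(6*t)*sin(7*t)} = 7/((s - 6)^2 + 49).
Then apply L{t^2·g(t)} = (-1)^2 d^2/ds^2[G(s)] with G(s) = 7/((s - 6)^2 + 49):
differentiating 2 times and applying the sign gives 14*(3*s^2 - 36*s + 59)/(s^2 - 12*s + 85)^3.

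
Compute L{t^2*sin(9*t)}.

54*(s^2 - 27)/(s^2 + 81)^3

L{sin(9t)} = 9/(s^2 + 81).
Then apply L{t^2·g(t)} = (-1)^2 d^2/ds^2[G(s)] with G(s) = 9/(s^2 + 81):
differentiating 2 times and applying the sign gives 54*(s^2 - 27)/(s^2 + 81)^3.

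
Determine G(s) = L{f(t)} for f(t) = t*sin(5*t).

G(s) = 10*s/(s^2 + 25)^2

L{sin(5t)} = 5/(s^2 + 25).
Then apply L{t·g(t)} = -d/ds[H(s)] with H(s) = 5/(s^2 + 25):
differentiating 1 time and applying the sign gives 10*s/(s^2 + 25)^2.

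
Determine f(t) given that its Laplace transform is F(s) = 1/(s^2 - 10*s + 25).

f(t) = t*exp(5*t)

Rewrite the denominator: s^2 - 10*s + 25 = (s - 5)^2.
The form in (s - 5) signals a first-shifting-theorem factor e^(5t).
Since L{t} = 1!/s^2 = 1/s^2, the inverse is t*e^(5*t).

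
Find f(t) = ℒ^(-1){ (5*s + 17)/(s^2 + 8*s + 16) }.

Factor the denominator: s^2 + 8*s + 16 = (s + 4)^2.
Partial fraction decomposition gives [5/(s + 4)] + [-3/(s + 4)^2].
Invert each term: 5/(s + 4) ↔ 5e^(-4t); -3/(s + 4)^2 ↔ -3t·e^(-4t).

f(t) = -3*t*exp(-4*t) + 5*exp(-4*t)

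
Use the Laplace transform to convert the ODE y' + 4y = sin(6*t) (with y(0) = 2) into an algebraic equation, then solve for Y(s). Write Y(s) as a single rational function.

Apply the Laplace transform to the equation.
Using L{y'} = sY - y(0) = sY - 2, the left side becomes (s + 4)Y - (2).
The right side is L{sin(6*t)} = 6/(s^2 + 36).
So (s + 4)Y = 6/(s^2 + 36) + (2).
Solve for Y(s) and write it as one ratio of polynomials.

Y(s) = (2*s^2 + 78)/(s^3 + 4*s^2 + 36*s + 144)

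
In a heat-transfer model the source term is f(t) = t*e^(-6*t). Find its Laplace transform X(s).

X(s) = (s + 6)^(-2)

L{e^(-6t)} = 1/(s + 6).
Then apply L{t·g(t)} = -d/ds[G(s)] with G(s) = 1/(s + 6):
differentiating 1 time and applying the sign gives (s + 6)^(-2).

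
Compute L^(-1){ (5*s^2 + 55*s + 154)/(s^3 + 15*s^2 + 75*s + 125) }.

2*t^2*exp(-5*t) + 5*t*exp(-5*t) + 5*exp(-5*t)

Factor the denominator: s^3 + 15*s^2 + 75*s + 125 = (s + 5)^3.
Partial fraction decomposition gives [5/(s + 5)] + [5/(s + 5)^2] + [4/(s + 5)^3].
Invert each term: 5/(s + 5) ↔ 5e^(-5t); 5/(s + 5)^2 ↔ 5t·e^(-5t); 4/(s + 5)^3 ↔ (2)t^2·e^(-5t).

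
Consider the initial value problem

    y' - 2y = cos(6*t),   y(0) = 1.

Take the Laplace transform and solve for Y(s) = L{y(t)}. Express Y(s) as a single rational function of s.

Y(s) = (s^2 + s + 36)/(s^3 - 2*s^2 + 36*s - 72)

Apply the Laplace transform to the equation.
With L{y'} = sY - y(0) = sY - 1: the LHS transforms to (s - 2)Y - (1).
The right side is L{cos(6*t)} = s/(s^2 + 36).
So (s - 2)Y = s/(s^2 + 36) + (1).
Isolate Y and clear denominators.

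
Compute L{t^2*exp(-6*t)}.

L{e^(-6t)} = 1/(s + 6).
Then apply L{t^2·g(t)} = (-1)^2 d^2/ds^2[H(s)] with H(s) = 1/(s + 6):
differentiating 2 times and applying the sign gives 2/(s + 6)^3.

2/(s + 6)^3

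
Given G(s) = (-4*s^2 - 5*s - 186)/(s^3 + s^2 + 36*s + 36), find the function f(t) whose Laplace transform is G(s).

f(t) = -sin(6*t) + cos(6*t) - 5*exp(-t)

Factor the denominator: s^3 + s^2 + 36*s + 36 = (s + 1)*(s^2 + 36).
Partial fraction decomposition gives [-5/(s + 1)] + [s/(s^2 + 36)] + [-6/(s^2 + 36)].
Invert each term: -5/(s + 1) ↔ -5e^(-t); 1·s/(s^2 + 36) ↔ cos(6t); -1·6/(s^2 + 36) ↔ -sin(6t).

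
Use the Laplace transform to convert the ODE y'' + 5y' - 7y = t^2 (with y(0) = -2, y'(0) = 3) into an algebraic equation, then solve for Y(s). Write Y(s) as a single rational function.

Laplace-transform each side.
The derivative rules (L{y''} = s^2 Y - s·y(0) - y'(0) and L{y'} = sY - y(0), with y(0) = -2, y'(0) = 3) turn the left side into (s^2 + 5*s - 7)Y - (-2*s - 7).
The right side is L{t^2} = 2/s^3.
So (s^2 + 5*s - 7)Y = 2/s^3 + (-2*s - 7).
Isolate Y and clear denominators.

Y(s) = (-2*s^4 - 7*s^3 + 2)/(s^5 + 5*s^4 - 7*s^3)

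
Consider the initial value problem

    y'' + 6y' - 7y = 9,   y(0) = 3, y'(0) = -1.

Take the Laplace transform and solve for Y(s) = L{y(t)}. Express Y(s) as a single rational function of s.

Y(s) = (3*s^2 + 17*s + 9)/(s^3 + 6*s^2 - 7*s)

Take the Laplace transform of both sides.
The derivative rules (L{y''} = s^2 Y - s·y(0) - y'(0) and L{y'} = sY - y(0), with y(0) = 3, y'(0) = -1) turn the left side into (s^2 + 6*s - 7)Y - (3*s + 17).
The right side is L{9} = 9/s.
So (s^2 + 6*s - 7)Y = 9/s + (3*s + 17).
Divide through and combine into a single rational function.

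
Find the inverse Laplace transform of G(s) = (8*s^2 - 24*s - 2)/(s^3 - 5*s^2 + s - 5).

Factor the denominator: s^3 - 5*s^2 + s - 5 = (s - 5)*(s^2 + 1).
Partial fraction decomposition gives [3/(s - 5)] + [5*s/(s^2 + 1)] + [1/(s^2 + 1)].
Invert each term: 3/(s - 5) ↔ 3e^(5t); 5·s/(s^2 + 1) ↔ 5cos(t); 1·1/(s^2 + 1) ↔ sin(t).

3*exp(5*t) + sin(t) + 5*cos(t)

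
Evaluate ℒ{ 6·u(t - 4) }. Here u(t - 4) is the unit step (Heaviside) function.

6*exp(-4*s)/s

By the second shifting theorem, L{u(t - c)·g(t - c)} = e^(-cs)·G(s) with c = 4 and G(s) = L{g(t)}.
L{6} = 6/s.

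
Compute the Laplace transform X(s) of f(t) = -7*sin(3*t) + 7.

X(s) = -21/(s^2 + 9) + 7/s

By linearity of the Laplace transform, transform each term separately.
(-7)·[L{sin(3t)} = 3/(s^2 + 9)]; L{7} = 7/s.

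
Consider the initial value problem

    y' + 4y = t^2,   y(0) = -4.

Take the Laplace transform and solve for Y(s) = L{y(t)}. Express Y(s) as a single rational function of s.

Y(s) = (-4*s^3 + 2)/(s^4 + 4*s^3)

Laplace-transform each side.
Using L{y'} = sY - y(0) = sY - (-4), the left side becomes (s + 4)Y - (-4).
The right side is L{t^2} = 2/s^3.
So (s + 4)Y = 2/s^3 + (-4).
Isolate Y and clear denominators.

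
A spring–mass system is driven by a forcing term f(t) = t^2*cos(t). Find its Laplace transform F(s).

F(s) = 2*s*(s^2 - 3)/(s^2 + 1)^3

L{cos(t)} = s/(s^2 + 1).
Then apply L{t^2·g(t)} = (-1)^2 d^2/ds^2[G(s)] with G(s) = s/(s^2 + 1):
differentiating 2 times and applying the sign gives 2*s*(s^2 - 3)/(s^2 + 1)^3.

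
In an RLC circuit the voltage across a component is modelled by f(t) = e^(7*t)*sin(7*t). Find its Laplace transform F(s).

L{sin(7t)} = 7/(s^2 + 49).
By the first shifting theorem, multiplying by e^(7t) replaces s with s - 7.

F(s) = 7/((s - 7)^2 + 49)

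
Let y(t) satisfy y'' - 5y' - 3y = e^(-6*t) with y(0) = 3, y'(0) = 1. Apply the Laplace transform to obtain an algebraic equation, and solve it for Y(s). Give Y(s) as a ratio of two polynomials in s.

Transform both sides with L{·}.
The derivative rules (L{y''} = s^2 Y - s·y(0) - y'(0) and L{y'} = sY - y(0), with y(0) = 3, y'(0) = 1) turn the left side into (s^2 - 5*s - 3)Y - (3*s - 14).
The right side is L{e^(-6*t)} = 1/(s + 6).
So (s^2 - 5*s - 3)Y = 1/(s + 6) + (3*s - 14).
Divide through and combine into a single rational function.

Y(s) = (3*s^2 + 4*s - 83)/(s^3 + s^2 - 33*s - 18)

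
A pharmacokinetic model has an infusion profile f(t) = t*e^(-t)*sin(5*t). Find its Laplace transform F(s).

F(s) = 10*(s + 1)/(s^2 + 2*s + 26)^2

L{sin(5t)} = 5/(s^2 + 25).
Multiplying by e^(-t) shifts s → s + 1, so L{e^(-t)*sin(5*t)} = 5/((s + 1)^2 + 25).
Then apply L{t·g(t)} = -d/ds[G(s)] with G(s) = 5/((s + 1)^2 + 25):
differentiating 1 time and applying the sign gives 10*(s + 1)/(s^2 + 2*s + 26)^2.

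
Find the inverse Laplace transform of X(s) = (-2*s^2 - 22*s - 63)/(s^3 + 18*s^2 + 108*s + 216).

-3*t^2*exp(-6*t)/2 + 2*t*exp(-6*t) - 2*exp(-6*t)

Factor the denominator: s^3 + 18*s^2 + 108*s + 216 = (s + 6)^3.
Partial fraction decomposition gives [-2/(s + 6)] + [2/(s + 6)^2] + [-3/(s + 6)^3].
Invert each term: -2/(s + 6) ↔ -2e^(-6t); 2/(s + 6)^2 ↔ 2t·e^(-6t); -3/(s + 6)^3 ↔ (-3/2)t^2·e^(-6t).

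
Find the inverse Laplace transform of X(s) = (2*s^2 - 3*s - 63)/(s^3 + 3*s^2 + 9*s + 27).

-5*sin(3*t) + 4*cos(3*t) - 2*exp(-3*t)

Factor the denominator: s^3 + 3*s^2 + 9*s + 27 = (s + 3)*(s^2 + 9).
Partial fraction decomposition gives [-2/(s + 3)] + [4*s/(s^2 + 9)] + [-15/(s^2 + 9)].
Invert each term: -2/(s + 3) ↔ -2e^(-3t); 4·s/(s^2 + 9) ↔ 4cos(3t); -5·3/(s^2 + 9) ↔ -5sin(3t).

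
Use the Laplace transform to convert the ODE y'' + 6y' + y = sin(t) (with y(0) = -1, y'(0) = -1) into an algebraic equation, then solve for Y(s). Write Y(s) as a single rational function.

Take the Laplace transform of both sides.
Using L{y''} = s^2 Y - s·y(0) - y'(0) and L{y'} = sY - y(0), with y(0) = -1, y'(0) = -1, the left side becomes (s^2 + 6*s + 1)Y - (-s - 7).
The right side is L{sin(t)} = 1/(s^2 + 1).
So (s^2 + 6*s + 1)Y = 1/(s^2 + 1) + (-s - 7).
Divide through and combine into a single rational function.

Y(s) = (-s^3 - 7*s^2 - s - 6)/(s^4 + 6*s^3 + 2*s^2 + 6*s + 1)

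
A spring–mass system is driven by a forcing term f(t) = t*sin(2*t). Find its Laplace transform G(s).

L{sin(2t)} = 2/(s^2 + 4).
Then apply L{t·g(t)} = -d/ds[H(s)] with H(s) = 2/(s^2 + 4):
differentiating 1 time and applying the sign gives 4*s/(s^2 + 4)^2.

G(s) = 4*s/(s^2 + 4)^2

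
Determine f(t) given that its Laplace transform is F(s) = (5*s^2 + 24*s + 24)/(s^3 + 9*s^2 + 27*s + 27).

f(t) = -3*t^2*exp(-3*t)/2 - 6*t*exp(-3*t) + 5*exp(-3*t)

Factor the denominator: s^3 + 9*s^2 + 27*s + 27 = (s + 3)^3.
Partial fraction decomposition gives [5/(s + 3)] + [-6/(s + 3)^2] + [-3/(s + 3)^3].
Invert each term: 5/(s + 3) ↔ 5e^(-3t); -6/(s + 3)^2 ↔ -6t·e^(-3t); -3/(s + 3)^3 ↔ (-3/2)t^2·e^(-3t).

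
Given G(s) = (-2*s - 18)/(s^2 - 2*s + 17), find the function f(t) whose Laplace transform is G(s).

f(t) = -5*exp(t)*sin(4*t) - 2*exp(t)*cos(4*t)

Complete the square in the denominator: s^2 - 2*s + 17 = (s - 1)^2 + 4^2.
Split the numerator to match: -2*s - 18 = -2·(s - 1) - 5·4.
Invert each term: -2·(s - 1)/((s - 1)^2 + 16) ↔ -2e^(t)cos(4t); -5·4/((s - 1)^2 + 16) ↔ -5e^(t)sin(4t).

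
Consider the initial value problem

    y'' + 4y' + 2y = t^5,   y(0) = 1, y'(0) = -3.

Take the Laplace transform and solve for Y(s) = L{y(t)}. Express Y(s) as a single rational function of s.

Apply the Laplace transform to the equation.
The derivative rules (L{y''} = s^2 Y - s·y(0) - y'(0) and L{y'} = sY - y(0), with y(0) = 1, y'(0) = -3) turn the left side into (s^2 + 4*s + 2)Y - (s + 1).
The right side is L{t^5} = 120/s^6.
So (s^2 + 4*s + 2)Y = 120/s^6 + (s + 1).
Divide through and combine into a single rational function.

Y(s) = (s^7 + s^6 + 120)/(s^8 + 4*s^7 + 2*s^6)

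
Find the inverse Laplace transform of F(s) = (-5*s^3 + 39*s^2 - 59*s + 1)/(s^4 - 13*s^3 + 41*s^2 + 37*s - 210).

-3*exp(7*t) - 2*exp(5*t) + exp(3*t) - exp(-2*t)

Factor the denominator: s^4 - 13*s^3 + 41*s^2 + 37*s - 210 = (s - 7)*(s - 5)*(s - 3)*(s + 2).
Partial fraction decomposition gives [-3/(s - 7)] + [1/(s - 3)] + [-2/(s - 5)] + [-1/(s + 2)].
Invert each term: -3/(s - 7) ↔ -3e^(7t); 1/(s - 3) ↔ e^(3t); -2/(s - 5) ↔ -2e^(5t); -1/(s + 2) ↔ -e^(-2t).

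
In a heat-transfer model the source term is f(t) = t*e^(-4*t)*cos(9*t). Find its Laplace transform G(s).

G(s) = (s - 5)*(s + 13)/(s^2 + 8*s + 97)^2

L{cos(9t)} = s/(s^2 + 81).
Multiplying by e^(-4t) shifts s → s + 4, so L{e^(-4*t)*cos(9*t)} = (s + 4)/((s + 4)^2 + 81).
Then apply L{t·g(t)} = -d/ds[H(s)] with H(s) = (s + 4)/((s + 4)^2 + 81):
differentiating 1 time and applying the sign gives (s - 5)*(s + 13)/(s^2 + 8*s + 97)^2.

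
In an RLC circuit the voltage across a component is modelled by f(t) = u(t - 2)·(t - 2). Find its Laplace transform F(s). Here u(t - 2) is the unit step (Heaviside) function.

By the second shifting theorem, L{u(t - c)·g(t - c)} = e^(-cs)·G(s) with c = 2 and G(s) = L{g(t)}.
L{t} = 1!/s^2 = 1/s^2.

F(s) = exp(-2*s)/s^2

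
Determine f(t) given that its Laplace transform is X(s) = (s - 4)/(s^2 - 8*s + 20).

f(t) = exp(4*t)*cos(2*t)

Rewrite the denominator: s^2 - 8*s + 20 = (s - 4)^2 + 4.
The form in (s - 4) signals a first-shifting-theorem factor e^(4t).
Since L{cos(2t)} = s/(s^2 + 4), the inverse is e^(4*t)*cos(2*t).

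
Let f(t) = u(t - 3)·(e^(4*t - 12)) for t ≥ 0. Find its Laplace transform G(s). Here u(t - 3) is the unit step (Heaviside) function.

G(s) = exp(-3*s)/(s - 4)

By the second shifting theorem, L{u(t - c)·g(t - c)} = e^(-cs)·H(s) with c = 3 and H(s) = L{g(t)}.
L{e^(4t)} = 1/(s - 4).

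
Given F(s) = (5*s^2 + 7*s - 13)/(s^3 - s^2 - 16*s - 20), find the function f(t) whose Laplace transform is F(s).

Factor the denominator: s^3 - s^2 - 16*s - 20 = (s - 5)*(s + 2)^2.
Partial fraction decomposition gives [2/(s + 2)] + [(s + 2)^(-2)] + [3/(s - 5)].
Invert each term: 2/(s + 2) ↔ 2e^(-2t); 1/(s + 2)^2 ↔ t·e^(-2t); 3/(s - 5) ↔ 3e^(5t).

f(t) = t*exp(-2*t) + 3*exp(5*t) + 2*exp(-2*t)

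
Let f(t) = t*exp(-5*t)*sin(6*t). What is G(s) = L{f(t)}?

L{sin(6t)} = 6/(s^2 + 36).
Multiplying by e^(-5t) shifts s → s + 5, so L{exp(-5*t)*sin(6*t)} = 6/((s + 5)^2 + 36).
Then apply L{t·g(t)} = -d/ds[H(s)] with H(s) = 6/((s + 5)^2 + 36):
differentiating 1 time and applying the sign gives 12*(s + 5)/(s^2 + 10*s + 61)^2.

G(s) = 12*(s + 5)/(s^2 + 10*s + 61)^2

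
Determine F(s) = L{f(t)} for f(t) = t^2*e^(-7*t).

F(s) = 2/(s + 7)^3

L{e^(-7t)} = 1/(s + 7).
Then apply L{t^2·g(t)} = (-1)^2 d^2/ds^2[G(s)] with G(s) = 1/(s + 7):
differentiating 2 times and applying the sign gives 2/(s + 7)^3.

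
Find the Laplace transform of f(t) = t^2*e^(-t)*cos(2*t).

L{cos(2t)} = s/(s^2 + 4).
Multiplying by e^(-t) shifts s → s + 1, so L{e^(-t)*cos(2*t)} = (s + 1)/((s + 1)^2 + 4).
Then apply L{t^2·g(t)} = (-1)^2 d^2/ds^2[G(s)] with G(s) = (s + 1)/((s + 1)^2 + 4):
differentiating 2 times and applying the sign gives 2*(s + 1)*(s^2 + 2*s - 11)/(s^2 + 2*s + 5)^3.

2*(s + 1)*(s^2 + 2*s - 11)/(s^2 + 2*s + 5)^3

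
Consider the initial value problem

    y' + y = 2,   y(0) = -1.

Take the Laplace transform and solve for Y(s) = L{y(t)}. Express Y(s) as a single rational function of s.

Y(s) = (-s + 2)/(s^2 + s)

Laplace-transform each side.
The derivative rules (L{y'} = sY - y(0) = sY - (-1)) turn the left side into (s + 1)Y - (-1).
The right side is L{2} = 2/s.
So (s + 1)Y = 2/s + (-1).
Solve for Y(s) and write it as one ratio of polynomials.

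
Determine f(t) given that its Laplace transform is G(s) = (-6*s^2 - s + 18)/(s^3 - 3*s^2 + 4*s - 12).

f(t) = -3*exp(3*t) - 5*sin(2*t) - 3*cos(2*t)

Factor the denominator: s^3 - 3*s^2 + 4*s - 12 = (s - 3)*(s^2 + 4).
Partial fraction decomposition gives [-3/(s - 3)] + [-3*s/(s^2 + 4)] + [-10/(s^2 + 4)].
Invert each term: -3/(s - 3) ↔ -3e^(3t); -3·s/(s^2 + 4) ↔ -3cos(2t); -5·2/(s^2 + 4) ↔ -5sin(2t).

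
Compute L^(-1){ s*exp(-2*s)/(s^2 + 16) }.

Heaviside(t - 2)*(cos(4*t - 8))

The factor e^(-2s) signals a time shift by c = 2 (second shifting theorem).
L{cos(4t)} = s/(s^2 + 16), so L^-1{s/(s^2 + 16)} = cos(4*t).
Hence the inverse is u(t - 2) times that function evaluated at t - 2.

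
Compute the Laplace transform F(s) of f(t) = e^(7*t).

F(s) = 1/(s - 7)

L{e^(7t)} = 1/(s - 7).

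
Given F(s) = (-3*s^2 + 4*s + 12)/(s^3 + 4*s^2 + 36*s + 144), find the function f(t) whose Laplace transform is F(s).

f(t) = 2*sin(6*t) - 2*cos(6*t) - exp(-4*t)

Factor the denominator: s^3 + 4*s^2 + 36*s + 144 = (s + 4)*(s^2 + 36).
Partial fraction decomposition gives [-1/(s + 4)] + [-2*s/(s^2 + 36)] + [12/(s^2 + 36)].
Invert each term: -1/(s + 4) ↔ -e^(-4t); -2·s/(s^2 + 36) ↔ -2cos(6t); 2·6/(s^2 + 36) ↔ 2sin(6t).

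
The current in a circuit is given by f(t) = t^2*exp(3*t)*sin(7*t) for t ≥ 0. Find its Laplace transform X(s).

L{sin(7t)} = 7/(s^2 + 49).
Multiplying by e^(3t) shifts s → s - 3, so L{exp(3*t)*sin(7*t)} = 7/((s - 3)^2 + 49).
Then apply L{t^2·g(t)} = (-1)^2 d^2/ds^2[G(s)] with G(s) = 7/((s - 3)^2 + 49):
differentiating 2 times and applying the sign gives 14*(3*s^2 - 18*s - 22)/(s^2 - 6*s + 58)^3.

X(s) = 14*(3*s^2 - 18*s - 22)/(s^2 - 6*s + 58)^3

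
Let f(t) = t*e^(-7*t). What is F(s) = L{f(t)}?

L{e^(-7t)} = 1/(s + 7).
Then apply L{t·g(t)} = -d/ds[G(s)] with G(s) = 1/(s + 7):
differentiating 1 time and applying the sign gives (s + 7)^(-2).

F(s) = (s + 7)^(-2)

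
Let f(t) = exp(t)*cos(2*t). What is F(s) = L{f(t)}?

L{cos(2t)} = s/(s^2 + 4).
By the first shifting theorem, multiplying by e^(t) replaces s with s - 1.

F(s) = (s - 1)/((s - 1)^2 + 4)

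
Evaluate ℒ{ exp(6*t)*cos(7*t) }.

L{cos(7t)} = s/(s^2 + 49).
By the first shifting theorem, multiplying by e^(6t) replaces s with s - 6.

(s - 6)/((s - 6)^2 + 49)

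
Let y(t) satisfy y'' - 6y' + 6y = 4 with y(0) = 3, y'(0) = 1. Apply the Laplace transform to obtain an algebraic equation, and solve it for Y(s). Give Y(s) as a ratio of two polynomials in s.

Y(s) = (3*s^2 - 17*s + 4)/(s^3 - 6*s^2 + 6*s)

Laplace-transform each side.
Using L{y''} = s^2 Y - s·y(0) - y'(0) and L{y'} = sY - y(0), with y(0) = 3, y'(0) = 1, the left side becomes (s^2 - 6*s + 6)Y - (3*s - 17).
The right side is L{4} = 4/s.
So (s^2 - 6*s + 6)Y = 4/s + (3*s - 17).
Isolate Y and clear denominators.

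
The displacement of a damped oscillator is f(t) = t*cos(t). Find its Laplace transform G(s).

L{cos(t)} = s/(s^2 + 1).
Then apply L{t·g(t)} = -d/ds[H(s)] with H(s) = s/(s^2 + 1):
differentiating 1 time and applying the sign gives (s - 1)*(s + 1)/(s^2 + 1)^2.

G(s) = (s - 1)*(s + 1)/(s^2 + 1)^2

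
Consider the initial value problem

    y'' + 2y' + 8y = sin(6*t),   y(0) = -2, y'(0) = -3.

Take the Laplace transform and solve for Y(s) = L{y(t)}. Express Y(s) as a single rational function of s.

Apply the Laplace transform to the equation.
The derivative rules (L{y''} = s^2 Y - s·y(0) - y'(0) and L{y'} = sY - y(0), with y(0) = -2, y'(0) = -3) turn the left side into (s^2 + 2*s + 8)Y - (-2*s - 7).
The right side is L{sin(6*t)} = 6/(s^2 + 36).
So (s^2 + 2*s + 8)Y = 6/(s^2 + 36) + (-2*s - 7).
Isolate Y and clear denominators.

Y(s) = (-2*s^3 - 7*s^2 - 72*s - 246)/(s^4 + 2*s^3 + 44*s^2 + 72*s + 288)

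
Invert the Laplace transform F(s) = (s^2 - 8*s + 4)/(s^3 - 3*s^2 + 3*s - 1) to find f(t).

f(t) = -3*t^2*exp(t)/2 - 6*t*exp(t) + exp(t)

Factor the denominator: s^3 - 3*s^2 + 3*s - 1 = (s - 1)^3.
Partial fraction decomposition gives [1/(s - 1)] + [-6/(s - 1)^2] + [-3/(s - 1)^3].
Invert each term: 1/(s - 1) ↔ e^(t); -6/(s - 1)^2 ↔ -6t·e^(t); -3/(s - 1)^3 ↔ (-3/2)t^2·e^(t).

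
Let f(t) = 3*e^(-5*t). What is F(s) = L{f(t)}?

F(s) = 3/(s + 5)

L{3} = 3/s.
By the first shifting theorem, multiplying by e^(-5t) replaces s with s + 5.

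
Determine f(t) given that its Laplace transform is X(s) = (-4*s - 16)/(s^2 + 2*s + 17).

Complete the square in the denominator: s^2 + 2*s + 17 = (s + 1)^2 + 4^2.
Split the numerator to match: -4*s - 16 = -4·(s + 1) - 3·4.
Invert each term: -4·(s + 1)/((s + 1)^2 + 16) ↔ -4e^(-t)cos(4t); -3·4/((s + 1)^2 + 16) ↔ -3e^(-t)sin(4t).

f(t) = -3*exp(-t)*sin(4*t) - 4*exp(-t)*cos(4*t)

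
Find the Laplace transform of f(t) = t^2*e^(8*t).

2/(s - 8)^3

L{e^(8t)} = 1/(s - 8).
Then apply L{t^2·g(t)} = (-1)^2 d^2/ds^2[G(s)] with G(s) = 1/(s - 8):
differentiating 2 times and applying the sign gives 2/(s - 8)^3.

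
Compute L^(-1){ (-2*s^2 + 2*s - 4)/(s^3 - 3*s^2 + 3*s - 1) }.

-2*t^2*exp(t) - 2*t*exp(t) - 2*exp(t)

Factor the denominator: s^3 - 3*s^2 + 3*s - 1 = (s - 1)^3.
Partial fraction decomposition gives [-2/(s - 1)] + [-2/(s - 1)^2] + [-4/(s - 1)^3].
Invert each term: -2/(s - 1) ↔ -2e^(t); -2/(s - 1)^2 ↔ -2t·e^(t); -4/(s - 1)^3 ↔ (-2)t^2·e^(t).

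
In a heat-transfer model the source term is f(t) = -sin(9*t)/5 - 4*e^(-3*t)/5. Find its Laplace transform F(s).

By linearity of the Laplace transform, transform each term separately.
(-4/5)·[L{e^(-3t)} = 1/(s + 3)]; (-1/5)·[L{sin(9t)} = 9/(s^2 + 81)].

F(s) = -9/(5*(s^2 + 81)) - 4/(5*(s + 3))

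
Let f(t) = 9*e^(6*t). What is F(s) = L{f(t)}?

L{9} = 9/s.
By the first shifting theorem, multiplying by e^(6t) replaces s with s - 6.

F(s) = 9/(s - 6)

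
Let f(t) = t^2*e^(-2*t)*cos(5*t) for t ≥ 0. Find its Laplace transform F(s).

F(s) = 2*(s + 2)*(s^2 + 4*s - 71)/(s^2 + 4*s + 29)^3

L{cos(5t)} = s/(s^2 + 25).
Multiplying by e^(-2t) shifts s → s + 2, so L{e^(-2*t)*cos(5*t)} = (s + 2)/((s + 2)^2 + 25).
Then apply L{t^2·g(t)} = (-1)^2 d^2/ds^2[G(s)] with G(s) = (s + 2)/((s + 2)^2 + 25):
differentiating 2 times and applying the sign gives 2*(s + 2)*(s^2 + 4*s - 71)/(s^2 + 4*s + 29)^3.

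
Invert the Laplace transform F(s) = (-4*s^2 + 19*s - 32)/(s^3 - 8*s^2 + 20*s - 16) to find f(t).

Factor the denominator: s^3 - 8*s^2 + 20*s - 16 = (s - 4)*(s - 2)^2.
Partial fraction decomposition gives [1/(s - 2)] + [5/(s - 2)^2] + [-5/(s - 4)].
Invert each term: 1/(s - 2) ↔ e^(2t); 5/(s - 2)^2 ↔ 5t·e^(2t); -5/(s - 4) ↔ -5e^(4t).

f(t) = 5*t*exp(2*t) - 5*exp(4*t) + exp(2*t)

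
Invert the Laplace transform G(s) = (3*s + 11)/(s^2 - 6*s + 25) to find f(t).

f(t) = 5*exp(3*t)*sin(4*t) + 3*exp(3*t)*cos(4*t)

Complete the square in the denominator: s^2 - 6*s + 25 = (s - 3)^2 + 4^2.
Split the numerator to match: 3*s + 11 = 3·(s - 3) + 5·4.
Invert each term: 3·(s - 3)/((s - 3)^2 + 16) ↔ 3e^(3t)cos(4t); 5·4/((s - 3)^2 + 16) ↔ 5e^(3t)sin(4t).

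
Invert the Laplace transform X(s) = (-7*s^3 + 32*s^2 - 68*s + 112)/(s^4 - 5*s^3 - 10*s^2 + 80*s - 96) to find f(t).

Factor the denominator: s^4 - 5*s^3 - 10*s^2 + 80*s - 96 = (s - 4)*(s - 3)*(s - 2)*(s + 4).
Partial fraction decomposition gives [-6/(s - 4)] + [4/(s - 2)] + [-4/(s + 4)] + [-1/(s - 3)].
Invert each term: -6/(s - 4) ↔ -6e^(4t); 4/(s - 2) ↔ 4e^(2t); -4/(s + 4) ↔ -4e^(-4t); -1/(s - 3) ↔ -e^(3t).

f(t) = -6*exp(4*t) - exp(3*t) + 4*exp(2*t) - 4*exp(-4*t)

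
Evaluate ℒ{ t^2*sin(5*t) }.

L{sin(5t)} = 5/(s^2 + 25).
Then apply L{t^2·g(t)} = (-1)^2 d^2/ds^2[H(s)] with H(s) = 5/(s^2 + 25):
differentiating 2 times and applying the sign gives 10*(3*s^2 - 25)/(s^2 + 25)^3.

10*(3*s^2 - 25)/(s^2 + 25)^3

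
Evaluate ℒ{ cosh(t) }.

L{cosh(t)} = s/(s^2 - 1).

s/(s^2 - 1)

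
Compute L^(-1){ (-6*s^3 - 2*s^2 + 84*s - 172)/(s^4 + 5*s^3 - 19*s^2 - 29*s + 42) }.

Factor the denominator: s^4 + 5*s^3 - 19*s^2 - 29*s + 42 = (s - 3)*(s - 1)*(s + 2)*(s + 7).
Partial fraction decomposition gives [-1/(s - 3)] + [2/(s - 1)] + [-3/(s + 7)] + [-4/(s + 2)].
Invert each term: -1/(s - 3) ↔ -e^(3t); 2/(s - 1) ↔ 2e^(t); -3/(s + 7) ↔ -3e^(-7t); -4/(s + 2) ↔ -4e^(-2t).

-exp(3*t) + 2*exp(t) - 4*exp(-2*t) - 3*exp(-7*t)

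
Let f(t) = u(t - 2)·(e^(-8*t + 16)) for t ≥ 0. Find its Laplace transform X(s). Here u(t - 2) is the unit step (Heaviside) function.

X(s) = exp(-2*s)/(s + 8)

By the second shifting theorem, L{u(t - c)·g(t - c)} = e^(-cs)·G(s) with c = 2 and G(s) = L{g(t)}.
L{e^(-8t)} = 1/(s + 8).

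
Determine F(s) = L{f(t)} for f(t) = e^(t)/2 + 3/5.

Apply the Laplace transform termwise.
L{3/5} = (3/5)/s; (1/2)·[L{e^(t)} = 1/(s - 1)].

F(s) = 1/(2*(s - 1)) + 3/(5*s)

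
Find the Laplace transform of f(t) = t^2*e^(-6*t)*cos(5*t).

L{cos(5t)} = s/(s^2 + 25).
Multiplying by e^(-6t) shifts s → s + 6, so L{e^(-6*t)*cos(5*t)} = (s + 6)/((s + 6)^2 + 25).
Then apply L{t^2·g(t)} = (-1)^2 d^2/ds^2[G(s)] with G(s) = (s + 6)/((s + 6)^2 + 25):
differentiating 2 times and applying the sign gives 2*(s + 6)*(s^2 + 12*s - 39)/(s^2 + 12*s + 61)^3.

2*(s + 6)*(s^2 + 12*s - 39)/(s^2 + 12*s + 61)^3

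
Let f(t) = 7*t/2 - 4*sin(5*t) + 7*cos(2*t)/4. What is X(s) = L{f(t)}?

Apply the Laplace transform termwise.
(-4)·[L{sin(5t)} = 5/(s^2 + 25)]; (7/4)·[L{cos(2t)} = s/(s^2 + 4)]; (7/2)·[L{t} = 1!/s^2 = 1/s^2].

X(s) = 7*s/(4*(s^2 + 4)) - 20/(s^2 + 25) + 7/(2*s^2)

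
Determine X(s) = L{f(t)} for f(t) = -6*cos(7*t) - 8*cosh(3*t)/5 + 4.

X(s) = -6*s/(s^2 + 49) - 8*s/(5*(s^2 - 9)) + 4/s

By linearity of the Laplace transform, transform each term separately.
L{4} = 4/s; (-6)·[L{cos(7t)} = s/(s^2 + 49)]; (-8/5)·[L{cosh(3t)} = s/(s^2 - 9)].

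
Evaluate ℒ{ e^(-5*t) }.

L{e^(-5t)} = 1/(s + 5).

1/(s + 5)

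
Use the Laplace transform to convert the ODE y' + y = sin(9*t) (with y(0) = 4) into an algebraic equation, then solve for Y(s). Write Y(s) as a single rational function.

Transform both sides with L{·}.
With L{y'} = sY - y(0) = sY - 4: the LHS transforms to (s + 1)Y - (4).
The right side is L{sin(9*t)} = 9/(s^2 + 81).
So (s + 1)Y = 9/(s^2 + 81) + (4).
Solve for Y(s) and write it as one ratio of polynomials.

Y(s) = (4*s^2 + 333)/(s^3 + s^2 + 81*s + 81)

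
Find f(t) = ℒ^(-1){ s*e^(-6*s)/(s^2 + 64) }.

The factor e^(-6s) signals a time shift by c = 6 (second shifting theorem).
L{cos(8t)} = s/(s^2 + 64), so L^-1{s/(s^2 + 64)} = cos(8*t).
Hence the inverse is u(t - 6) times that function evaluated at t - 6.

f(t) = Heaviside(t - 6)*(cos(8*t - 48))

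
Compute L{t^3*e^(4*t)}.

6/(s - 4)^4

L{t^3} = 3!/s^4 = 6/s^4.
By the first shifting theorem, multiplying by e^(4t) replaces s with s - 4.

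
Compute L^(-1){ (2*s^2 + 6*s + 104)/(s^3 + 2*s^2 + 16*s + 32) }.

Factor the denominator: s^3 + 2*s^2 + 16*s + 32 = (s + 2)*(s^2 + 16).
Partial fraction decomposition gives [5/(s + 2)] + [-3*s/(s^2 + 16)] + [12/(s^2 + 16)].
Invert each term: 5/(s + 2) ↔ 5e^(-2t); -3·s/(s^2 + 16) ↔ -3cos(4t); 3·4/(s^2 + 16) ↔ 3sin(4t).

3*sin(4*t) - 3*cos(4*t) + 5*exp(-2*t)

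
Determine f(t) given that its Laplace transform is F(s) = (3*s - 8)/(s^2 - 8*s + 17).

Complete the square in the denominator: s^2 - 8*s + 17 = (s - 4)^2 + 1^2.
Split the numerator to match: 3*s - 8 = 3·(s - 4) + 4·1.
Invert each term: 3·(s - 4)/((s - 4)^2 + 1) ↔ 3e^(4t)cos(t); 4·1/((s - 4)^2 + 1) ↔ 4e^(4t)sin(t).

f(t) = 4*exp(4*t)*sin(t) + 3*exp(4*t)*cos(t)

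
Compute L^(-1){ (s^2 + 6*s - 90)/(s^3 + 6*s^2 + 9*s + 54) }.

Factor the denominator: s^3 + 6*s^2 + 9*s + 54 = (s + 6)*(s^2 + 9).
Partial fraction decomposition gives [-2/(s + 6)] + [3*s/(s^2 + 9)] + [-12/(s^2 + 9)].
Invert each term: -2/(s + 6) ↔ -2e^(-6t); 3·s/(s^2 + 9) ↔ 3cos(3t); -4·3/(s^2 + 9) ↔ -4sin(3t).

-4*sin(3*t) + 3*cos(3*t) - 2*exp(-6*t)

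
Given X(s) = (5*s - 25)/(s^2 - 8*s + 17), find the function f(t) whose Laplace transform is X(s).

Complete the square in the denominator: s^2 - 8*s + 17 = (s - 4)^2 + 1^2.
Split the numerator to match: 5*s - 25 = 5·(s - 4) - 5·1.
Invert each term: 5·(s - 4)/((s - 4)^2 + 1) ↔ 5e^(4t)cos(t); -5·1/((s - 4)^2 + 1) ↔ -5e^(4t)sin(t).

f(t) = -5*exp(4*t)*sin(t) + 5*exp(4*t)*cos(t)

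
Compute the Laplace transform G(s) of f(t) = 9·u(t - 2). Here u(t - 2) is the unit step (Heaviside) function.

G(s) = 9*exp(-2*s)/s

By the second shifting theorem, L{u(t - c)·g(t - c)} = e^(-cs)·H(s) with c = 2 and H(s) = L{g(t)}.
L{9} = 9/s.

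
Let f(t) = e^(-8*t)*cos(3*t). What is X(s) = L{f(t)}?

L{cos(3t)} = s/(s^2 + 9).
By the first shifting theorem, multiplying by e^(-8t) replaces s with s + 8.

X(s) = (s + 8)/((s + 8)^2 + 9)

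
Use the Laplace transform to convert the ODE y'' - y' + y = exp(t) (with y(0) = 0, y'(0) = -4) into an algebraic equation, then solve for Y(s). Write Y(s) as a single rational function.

Laplace-transform each side.
Using L{y''} = s^2 Y - s·y(0) - y'(0) and L{y'} = sY - y(0), with y(0) = 0, y'(0) = -4, the left side becomes (s^2 - s + 1)Y - (-4).
The right side is L{exp(t)} = 1/(s - 1).
So (s^2 - s + 1)Y = 1/(s - 1) + (-4).
Isolate Y and clear denominators.

Y(s) = (-4*s + 5)/(s^3 - 2*s^2 + 2*s - 1)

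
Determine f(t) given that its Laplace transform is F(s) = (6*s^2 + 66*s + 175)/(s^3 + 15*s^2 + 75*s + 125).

f(t) = -5*t^2*exp(-5*t)/2 + 6*t*exp(-5*t) + 6*exp(-5*t)

Factor the denominator: s^3 + 15*s^2 + 75*s + 125 = (s + 5)^3.
Partial fraction decomposition gives [6/(s + 5)] + [6/(s + 5)^2] + [-5/(s + 5)^3].
Invert each term: 6/(s + 5) ↔ 6e^(-5t); 6/(s + 5)^2 ↔ 6t·e^(-5t); -5/(s + 5)^3 ↔ (-5/2)t^2·e^(-5t).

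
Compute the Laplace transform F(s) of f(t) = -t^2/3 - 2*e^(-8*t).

F(s) = -2/(s + 8) - 2/(3*s^3)

By linearity of the Laplace transform, transform each term separately.
(-1/3)·[L{t^2} = 2!/s^3 = 2/s^3]; (-2)·[L{e^(-8t)} = 1/(s + 8)].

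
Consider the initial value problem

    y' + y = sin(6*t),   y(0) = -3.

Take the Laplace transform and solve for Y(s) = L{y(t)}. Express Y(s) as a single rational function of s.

Y(s) = (-3*s^2 - 102)/(s^3 + s^2 + 36*s + 36)

Transform both sides with L{·}.
Using L{y'} = sY - y(0) = sY - (-3), the left side becomes (s + 1)Y - (-3).
The right side is L{sin(6*t)} = 6/(s^2 + 36).
So (s + 1)Y = 6/(s^2 + 36) + (-3).
Solve for Y(s) and write it as one ratio of polynomials.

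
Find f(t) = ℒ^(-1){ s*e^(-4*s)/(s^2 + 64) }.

The factor e^(-4s) signals a time shift by c = 4 (second shifting theorem).
L{cos(8t)} = s/(s^2 + 64), so L^-1{s/(s^2 + 64)} = cos(8*t).
Hence the inverse is u(t - 4) times that function evaluated at t - 4.

f(t) = Heaviside(t - 4)*(cos(8*t - 32))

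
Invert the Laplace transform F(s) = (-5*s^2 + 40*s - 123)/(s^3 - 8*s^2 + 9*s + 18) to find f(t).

Factor the denominator: s^3 - 8*s^2 + 9*s + 18 = (s - 6)*(s - 3)*(s + 1).
Partial fraction decomposition gives [-6/(s + 1)] + [-3/(s - 6)] + [4/(s - 3)].
Invert each term: -6/(s + 1) ↔ -6e^(-t); -3/(s - 6) ↔ -3e^(6t); 4/(s - 3) ↔ 4e^(3t).

f(t) = -3*exp(6*t) + 4*exp(3*t) - 6*exp(-t)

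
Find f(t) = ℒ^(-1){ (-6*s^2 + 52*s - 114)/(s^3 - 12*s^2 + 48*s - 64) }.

f(t) = -t^2*exp(4*t) + 4*t*exp(4*t) - 6*exp(4*t)

Factor the denominator: s^3 - 12*s^2 + 48*s - 64 = (s - 4)^3.
Partial fraction decomposition gives [-6/(s - 4)] + [4/(s - 4)^2] + [-2/(s - 4)^3].
Invert each term: -6/(s - 4) ↔ -6e^(4t); 4/(s - 4)^2 ↔ 4t·e^(4t); -2/(s - 4)^3 ↔ (-1)t^2·e^(4t).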